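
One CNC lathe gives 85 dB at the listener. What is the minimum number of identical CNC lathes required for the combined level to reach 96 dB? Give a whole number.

13

The shortfall is 96 − 85 = 11.0 dB, and N units add 10·log₁₀ N, so need 10·log₁₀ N ≥ 11.0.
N ≥ 10^(11.0/10) = 12.589, so N = 13.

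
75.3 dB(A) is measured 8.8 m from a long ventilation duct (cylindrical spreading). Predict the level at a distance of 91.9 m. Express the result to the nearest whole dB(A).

Cylindrical spreading from a line source gives a 10·log₁₀(r₂/r₁) drop.
L₂ = 75.3 − 10·log₁₀(91.9/8.8) = 75.3 − 10.188 = 65.11 dB(A).

65 dB(A)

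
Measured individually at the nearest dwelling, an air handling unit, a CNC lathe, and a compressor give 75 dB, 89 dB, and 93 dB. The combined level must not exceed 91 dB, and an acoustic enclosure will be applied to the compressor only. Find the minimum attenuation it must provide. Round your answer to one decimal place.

Fixed contribution from the other sources: Σ 10^(L/10) = 10^(75/10) + 10^(89/10) = 8.260e+08 (89.17 dB).
The limit corresponds to 10^(91/10) = 1.259e+09; subtracting the fixed part leaves 4.330e+08 for the compressor, i.e. 86.36 dB.
Required insertion loss = 93 − 86.36 = 6.64 dB.

6.6 dB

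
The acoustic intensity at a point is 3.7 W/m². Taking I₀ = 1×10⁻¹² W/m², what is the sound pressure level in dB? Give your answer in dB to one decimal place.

125.7 dB

L = 10·log₁₀(I/I₀) = 10·log₁₀(3.7/10⁻¹²) = 10·log₁₀(3.7×10^12).
L = 10·(0.5682 + 12) = 125.68 dB.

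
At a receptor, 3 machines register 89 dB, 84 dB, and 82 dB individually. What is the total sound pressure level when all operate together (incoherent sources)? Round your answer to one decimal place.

90.8 dB

For uncorrelated sources the intensities add, so convert each level to linear form, sum, and take 10·log₁₀ of the total.
Σ 10^(L/10) = 10^(89/10) + 10^(84/10) + 10^(82/10) = 1.204e+09.
L_total = 10·log₁₀(1.204e+09) = 90.81 dB.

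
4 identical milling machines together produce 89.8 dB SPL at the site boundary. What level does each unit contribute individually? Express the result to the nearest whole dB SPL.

Dividing the total intensity by 4 lowers the level by 10·log₁₀ 4 = 6.021 dB: L₁ = 89.8 − 6.021.

84 dB SPL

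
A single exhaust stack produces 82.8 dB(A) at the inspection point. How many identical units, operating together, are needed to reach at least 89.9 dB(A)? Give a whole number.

6

N identical sources give L₁ + 10·log₁₀ N, so require 10·log₁₀ N ≥ 89.9 − 82.8 = 7.1 dB.
N ≥ 10^(7.1/10) = 5.129, so N = 6.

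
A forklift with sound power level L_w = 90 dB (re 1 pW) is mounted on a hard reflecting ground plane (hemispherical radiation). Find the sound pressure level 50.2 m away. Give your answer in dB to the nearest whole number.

Free-field hemispherical radiation: L_p = L_w − 10·log₁₀(2π·r²), r = 50.2 m.
2π·r² = 1.583e+04 m², 10·log₁₀ of that is 41.996 dB.
L_p = 90 − 41.996 = 48.00 dB.

48 dB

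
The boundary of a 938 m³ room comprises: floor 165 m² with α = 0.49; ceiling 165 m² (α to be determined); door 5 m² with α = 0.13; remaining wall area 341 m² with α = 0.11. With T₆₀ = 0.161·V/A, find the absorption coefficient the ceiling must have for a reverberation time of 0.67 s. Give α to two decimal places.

0.64

From T₆₀ = 0.161·V/A, the target T₆₀ = 0.67 s needs A = 0.161·938/0.67 = 225.40 m².
Absorption from the other surfaces = 165·0.49 + 5·0.13 + 341·0.11 = 119.01 m², so the ceiling must supply 106.39 m² over 165 m².
α = 106.39/165 = 0.645.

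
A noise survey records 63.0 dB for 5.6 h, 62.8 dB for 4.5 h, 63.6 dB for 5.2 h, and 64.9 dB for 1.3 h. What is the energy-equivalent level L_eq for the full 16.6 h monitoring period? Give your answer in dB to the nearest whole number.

63 dB

The energy average is taken in the linear domain: L_eq = 10·log₁₀[(Σ tᵢ·10^(Lᵢ/10))/T], T = 16.6 h.
Σ tᵢ·10^(Lᵢ/10) = 5.6·10^(63.0/10) + 4.5·10^(62.8/10) + 5.2·10^(63.6/10) + 1.3·10^(64.9/10) = 3.568e+07.
L_eq = 10·log₁₀(3.568e+07/16.6) = 63.32 dB.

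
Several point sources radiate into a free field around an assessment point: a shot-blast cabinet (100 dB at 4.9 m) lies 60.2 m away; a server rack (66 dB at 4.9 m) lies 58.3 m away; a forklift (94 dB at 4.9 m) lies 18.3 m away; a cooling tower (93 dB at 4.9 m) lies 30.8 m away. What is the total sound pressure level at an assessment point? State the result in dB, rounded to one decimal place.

Apply inverse-square spreading to bring every level to the receiver, then sum 10^(L/10).
shot-blast cabinet: 100 − 20·log₁₀(60.2/4.9) = 100 − 21.79 = 78.21 dB.
server rack: 66 − 20·log₁₀(58.3/4.9) = 66 − 21.51 = 44.49 dB.
forklift: 94 − 20·log₁₀(18.3/4.9) = 94 − 11.45 = 82.55 dB.
cooling tower: 93 − 20·log₁₀(30.8/4.9) = 93 − 15.97 = 77.03 dB.
Σ 10^(L/10) = 2.969e+08 → L_total = 10·log₁₀(2.969e+08) = 84.73 dB.

84.7 dB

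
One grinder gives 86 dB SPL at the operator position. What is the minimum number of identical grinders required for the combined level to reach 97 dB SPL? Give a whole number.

13

The shortfall is 97 − 86 = 11.0 dB, and N units add 10·log₁₀ N, so need 10·log₁₀ N ≥ 11.0.
N ≥ 10^(11.0/10) = 12.589, so N = 13.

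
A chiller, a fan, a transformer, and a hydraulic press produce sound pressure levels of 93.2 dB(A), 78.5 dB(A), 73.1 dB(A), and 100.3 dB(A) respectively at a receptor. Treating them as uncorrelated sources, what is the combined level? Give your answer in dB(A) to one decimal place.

Incoherent sources combine by intensity addition: L_total = 10·log₁₀(Σ 10^(L_i/10)).
Σ 10^(L/10) = 10^(93.2/10) + 10^(78.5/10) + 10^(73.1/10) + 10^(100.3/10) = 1.290e+10.
L_total = 10·log₁₀(1.290e+10) = 101.10 dB(A).

101.1 dB(A)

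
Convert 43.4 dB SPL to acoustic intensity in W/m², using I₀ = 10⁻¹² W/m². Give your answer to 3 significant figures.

I/I₀ = 10^(43.4/10) = 2.188e+04, so I = 2.188e+04 × 10⁻¹² W/m².

2.19e-08 W/m²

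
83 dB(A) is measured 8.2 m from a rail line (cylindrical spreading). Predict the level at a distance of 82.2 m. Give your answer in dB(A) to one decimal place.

73.0 dB(A)

Cylindrical spreading from a line source gives a 10·log₁₀(r₂/r₁) drop.
L₂ = 83 − 10·log₁₀(82.2/8.2) = 83 − 10.011 = 72.99 dB(A).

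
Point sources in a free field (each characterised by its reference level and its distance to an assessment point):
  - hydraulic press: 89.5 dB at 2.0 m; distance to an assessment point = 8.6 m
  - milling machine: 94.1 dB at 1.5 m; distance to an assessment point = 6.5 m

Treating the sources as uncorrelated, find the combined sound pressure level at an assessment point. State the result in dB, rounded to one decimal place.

82.7 dB

Apply inverse-square spreading to bring every level to the receiver, then sum 10^(L/10).
hydraulic press: 89.5 − 20·log₁₀(8.6/2.0) = 89.5 − 12.67 = 76.83 dB.
milling machine: 94.1 − 20·log₁₀(6.5/1.5) = 94.1 − 12.74 = 81.36 dB.
Σ 10^(L/10) = 1.851e+08 → L_total = 10·log₁₀(1.851e+08) = 82.67 dB.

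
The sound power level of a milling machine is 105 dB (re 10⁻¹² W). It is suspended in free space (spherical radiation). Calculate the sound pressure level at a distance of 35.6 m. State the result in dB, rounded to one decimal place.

63.0 dB

Free-field spherical radiation: L_p = L_w − 10·log₁₀(4π·r²), r = 35.6 m.
4π·r² = 1.593e+04 m², 10·log₁₀ of that is 42.021 dB.
L_p = 105 − 42.021 = 62.98 dB.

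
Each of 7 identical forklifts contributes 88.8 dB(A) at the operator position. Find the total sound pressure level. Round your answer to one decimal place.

97.3 dB(A)

L_total = L₁ + 10·log₁₀ N for N identical incoherent sources.
L_total = 88.8 + 10·log₁₀(7) = 88.8 + 8.451 = 97.25 dB(A).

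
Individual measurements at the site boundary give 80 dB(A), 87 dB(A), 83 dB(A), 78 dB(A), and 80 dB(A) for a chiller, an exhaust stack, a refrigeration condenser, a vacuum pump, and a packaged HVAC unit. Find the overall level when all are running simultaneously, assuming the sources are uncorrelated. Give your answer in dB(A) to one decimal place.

For uncorrelated sources the intensities add, so convert each level to linear form, sum, and take 10·log₁₀ of the total.
Σ 10^(L/10) = 10^(80/10) + 10^(87/10) + 10^(83/10) + 10^(78/10) + 10^(80/10) = 9.638e+08.
L_total = 10·log₁₀(9.638e+08) = 89.84 dB(A).

89.8 dB(A)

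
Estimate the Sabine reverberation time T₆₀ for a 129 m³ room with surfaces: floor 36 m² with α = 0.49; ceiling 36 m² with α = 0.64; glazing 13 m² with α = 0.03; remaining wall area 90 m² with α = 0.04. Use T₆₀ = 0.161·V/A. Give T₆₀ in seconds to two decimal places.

A = Σ Sᵢαᵢ = 36·0.49 + 36·0.64 + 13·0.03 + 90·0.04 = 44.67 m².
T₆₀ = 0.161·V/A = 0.161·129/44.67 = 0.465 s.

0.46 s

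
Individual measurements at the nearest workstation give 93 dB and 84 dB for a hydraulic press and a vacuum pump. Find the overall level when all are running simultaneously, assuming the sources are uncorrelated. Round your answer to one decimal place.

93.5 dB

For uncorrelated sources the intensities add, so convert each level to linear form, sum, and take 10·log₁₀ of the total.
Σ 10^(L/10) = 10^(93/10) + 10^(84/10) = 2.246e+09.
L_total = 10·log₁₀(2.246e+09) = 93.51 dB.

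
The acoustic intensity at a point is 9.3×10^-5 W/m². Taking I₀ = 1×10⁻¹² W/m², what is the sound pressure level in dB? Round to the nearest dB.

80 dB

Dividing by I₀ shifts the exponent by 12: I/I₀ = 9.3×10^7.
L = 10·(0.9685 + 7) = 79.68 dB.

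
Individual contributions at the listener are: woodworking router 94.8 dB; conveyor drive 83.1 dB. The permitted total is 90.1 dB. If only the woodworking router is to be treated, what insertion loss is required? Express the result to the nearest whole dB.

Fixed contribution from the other source: Σ 10^(L/10) = 10^(83.1/10) = 2.042e+08 (83.10 dB).
The limit corresponds to 10^(90.1/10) = 1.023e+09; subtracting the fixed part leaves 8.191e+08 for the woodworking router, i.e. 89.13 dB.
Required insertion loss = 94.8 − 89.13 = 5.67 dB.

6 dB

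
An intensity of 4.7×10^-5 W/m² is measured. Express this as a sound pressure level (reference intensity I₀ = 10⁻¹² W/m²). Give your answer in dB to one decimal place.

76.7 dB

L = 10·log₁₀(I/I₀) = 10·log₁₀(4.7×10^-5/10⁻¹²) = 10·log₁₀(4.7×10^7).
L = 10·(0.6721 + 7) = 76.72 dB.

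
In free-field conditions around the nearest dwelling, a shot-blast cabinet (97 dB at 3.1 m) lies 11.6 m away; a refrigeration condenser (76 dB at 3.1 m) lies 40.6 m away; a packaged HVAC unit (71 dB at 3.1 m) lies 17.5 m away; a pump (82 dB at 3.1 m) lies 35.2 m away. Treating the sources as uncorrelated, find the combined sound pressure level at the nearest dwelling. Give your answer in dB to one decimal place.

85.6 dB

Propagate each source to the receiver with L = L_ref − 20·log₁₀(r/r_ref), then add intensities.
shot-blast cabinet: 97 − 20·log₁₀(11.6/3.1) = 97 − 11.46 = 85.54 dB.
refrigeration condenser: 76 − 20·log₁₀(40.6/3.1) = 76 − 22.34 = 53.66 dB.
packaged HVAC unit: 71 − 20·log₁₀(17.5/3.1) = 71 − 15.03 = 55.97 dB.
pump: 82 − 20·log₁₀(35.2/3.1) = 82 − 21.10 = 60.90 dB.
Σ 10^(L/10) = 3.598e+08 → L_total = 10·log₁₀(3.598e+08) = 85.56 dB.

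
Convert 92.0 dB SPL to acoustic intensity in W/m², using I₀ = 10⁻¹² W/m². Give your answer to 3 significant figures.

I = I₀·10^(L/10) = 10⁻¹² × 10^(92.0/10) = 10^(-2.800).

0.00158 W/m²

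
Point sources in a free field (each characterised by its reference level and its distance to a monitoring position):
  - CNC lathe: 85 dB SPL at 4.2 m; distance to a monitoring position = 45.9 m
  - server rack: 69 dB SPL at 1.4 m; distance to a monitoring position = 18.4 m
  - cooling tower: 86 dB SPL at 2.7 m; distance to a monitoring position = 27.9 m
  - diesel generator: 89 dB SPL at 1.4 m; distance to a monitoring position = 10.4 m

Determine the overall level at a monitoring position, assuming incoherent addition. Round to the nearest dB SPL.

First find each source's level at the receiver (point-source: −20·log₁₀(r/r_ref)), then combine on an intensity basis.
CNC lathe: 85 − 20·log₁₀(45.9/4.2) = 85 − 20.77 = 64.23 dB SPL.
server rack: 69 − 20·log₁₀(18.4/1.4) = 69 − 22.37 = 46.63 dB SPL.
cooling tower: 86 − 20·log₁₀(27.9/2.7) = 86 − 20.28 = 65.72 dB SPL.
diesel generator: 89 − 20·log₁₀(10.4/1.4) = 89 − 17.42 = 71.58 dB SPL.
Σ 10^(L/10) = 2.082e+07 → L_total = 10·log₁₀(2.082e+07) = 73.18 dB SPL.

73 dB SPL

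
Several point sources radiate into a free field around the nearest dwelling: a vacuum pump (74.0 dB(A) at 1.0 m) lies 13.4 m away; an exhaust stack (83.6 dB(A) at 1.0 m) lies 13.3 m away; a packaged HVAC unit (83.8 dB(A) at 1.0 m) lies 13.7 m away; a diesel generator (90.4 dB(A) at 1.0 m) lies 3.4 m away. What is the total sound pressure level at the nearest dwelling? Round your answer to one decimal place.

79.9 dB(A)

First find each source's level at the receiver (point-source: −20·log₁₀(r/r_ref)), then combine on an intensity basis.
vacuum pump: 74.0 − 20·log₁₀(13.4/1.0) = 74.0 − 22.54 = 51.46 dB(A).
exhaust stack: 83.6 − 20·log₁₀(13.3/1.0) = 83.6 − 22.48 = 61.12 dB(A).
packaged HVAC unit: 83.8 − 20·log₁₀(13.7/1.0) = 83.8 − 22.73 = 61.07 dB(A).
diesel generator: 90.4 − 20·log₁₀(3.4/1.0) = 90.4 − 10.63 = 79.77 dB(A).
Σ 10^(L/10) = 9.756e+07 → L_total = 10·log₁₀(9.756e+07) = 79.89 dB(A).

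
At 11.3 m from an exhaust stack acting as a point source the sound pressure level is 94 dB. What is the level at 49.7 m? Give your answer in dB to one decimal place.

Point-source attenuation: ΔL = 20·log₁₀(r₂/r₁) = 20·log₁₀(49.7/11.3) = 12.866 dB.
L₂ = 94 − 20·log₁₀(49.7/11.3) = 94 − 12.866 = 81.13 dB.

81.1 dB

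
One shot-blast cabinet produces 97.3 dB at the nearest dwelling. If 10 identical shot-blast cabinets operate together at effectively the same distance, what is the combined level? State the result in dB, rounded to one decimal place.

107.3 dB

L_total = L₁ + 10·log₁₀ N for N identical incoherent sources.
L_total = 97.3 + 10·log₁₀(10) = 97.3 + 10.000 = 107.30 dB.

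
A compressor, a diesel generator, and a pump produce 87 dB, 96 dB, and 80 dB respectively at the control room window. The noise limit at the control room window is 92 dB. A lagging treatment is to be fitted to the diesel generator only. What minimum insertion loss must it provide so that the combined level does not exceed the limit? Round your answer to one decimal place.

The untreated sources together contribute 10^(87/10) + 10^(80/10) = 6.012e+08, i.e. 87.79 dB.
To meet 92 dB overall, the treated diesel generator may contribute at most 10^(92/10) − 6.012e+08 = 9.837e+08, i.e. 89.93 dB.
Required insertion loss = 96 − 89.93 = 6.07 dB.

6.1 dB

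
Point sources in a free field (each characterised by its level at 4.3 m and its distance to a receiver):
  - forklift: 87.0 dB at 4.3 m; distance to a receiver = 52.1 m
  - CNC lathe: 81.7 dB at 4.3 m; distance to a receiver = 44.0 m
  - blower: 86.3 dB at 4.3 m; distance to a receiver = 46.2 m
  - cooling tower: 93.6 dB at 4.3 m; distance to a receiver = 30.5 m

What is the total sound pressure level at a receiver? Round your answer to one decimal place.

77.3 dB

First find each source's level at the receiver (point-source: −20·log₁₀(r/r_ref)), then combine on an intensity basis.
forklift: 87.0 − 20·log₁₀(52.1/4.3) = 87.0 − 21.67 = 65.33 dB.
CNC lathe: 81.7 − 20·log₁₀(44.0/4.3) = 81.7 − 20.20 = 61.50 dB.
blower: 86.3 − 20·log₁₀(46.2/4.3) = 86.3 − 20.62 = 65.68 dB.
cooling tower: 93.6 − 20·log₁₀(30.5/4.3) = 93.6 − 17.02 = 76.58 dB.
Σ 10^(L/10) = 5.406e+07 → L_total = 10·log₁₀(5.406e+07) = 77.33 dB.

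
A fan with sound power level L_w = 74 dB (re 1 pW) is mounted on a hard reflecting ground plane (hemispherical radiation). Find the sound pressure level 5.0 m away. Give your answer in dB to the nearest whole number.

Free-field hemispherical radiation: L_p = L_w − 10·log₁₀(2π·r²), r = 5.0 m.
2π·r² = 157.1 m², 10·log₁₀ of that is 21.961 dB.
L_p = 74 − 21.961 = 52.04 dB.

52 dB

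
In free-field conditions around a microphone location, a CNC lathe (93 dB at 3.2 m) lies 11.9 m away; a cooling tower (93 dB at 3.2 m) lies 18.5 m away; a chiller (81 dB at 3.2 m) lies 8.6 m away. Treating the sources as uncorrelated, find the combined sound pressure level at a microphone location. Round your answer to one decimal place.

83.5 dB

Apply inverse-square spreading to bring every level to the receiver, then sum 10^(L/10).
CNC lathe: 93 − 20·log₁₀(11.9/3.2) = 93 − 11.41 = 81.59 dB.
cooling tower: 93 − 20·log₁₀(18.5/3.2) = 93 − 15.24 = 77.76 dB.
chiller: 81 − 20·log₁₀(8.6/3.2) = 81 − 8.59 = 72.41 dB.
Σ 10^(L/10) = 2.214e+08 → L_total = 10·log₁₀(2.214e+08) = 83.45 dB.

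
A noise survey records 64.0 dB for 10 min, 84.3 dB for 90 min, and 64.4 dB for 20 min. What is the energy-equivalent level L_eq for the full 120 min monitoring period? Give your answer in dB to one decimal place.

The energy average is taken in the linear domain: L_eq = 10·log₁₀[(Σ tᵢ·10^(Lᵢ/10))/T], T = 120 min.
Σ tᵢ·10^(Lᵢ/10) = 10·10^(64.0/10) + 90·10^(84.3/10) + 20·10^(64.4/10) = 2.430e+10.
L_eq = 10·log₁₀(2.430e+10/120) = 83.06 dB.

83.1 dB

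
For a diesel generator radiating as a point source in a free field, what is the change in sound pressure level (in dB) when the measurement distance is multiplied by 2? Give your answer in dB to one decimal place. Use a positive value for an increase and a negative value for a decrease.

With spherical spreading the level changes by −20·log₁₀(r₂/r₁).
ΔL = −20·log₁₀(2) = -6.02 dB.

-6.0 dB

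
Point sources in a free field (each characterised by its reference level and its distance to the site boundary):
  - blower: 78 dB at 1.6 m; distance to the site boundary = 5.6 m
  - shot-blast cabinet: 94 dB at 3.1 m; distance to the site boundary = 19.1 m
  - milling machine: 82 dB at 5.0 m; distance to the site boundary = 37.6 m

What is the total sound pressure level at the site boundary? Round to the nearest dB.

First find each source's level at the receiver (point-source: −20·log₁₀(r/r_ref)), then combine on an intensity basis.
blower: 78 − 20·log₁₀(5.6/1.6) = 78 − 10.88 = 67.12 dB.
shot-blast cabinet: 94 − 20·log₁₀(19.1/3.1) = 94 − 15.79 = 78.21 dB.
milling machine: 82 − 20·log₁₀(37.6/5.0) = 82 − 17.52 = 64.48 dB.
Σ 10^(L/10) = 7.412e+07 → L_total = 10·log₁₀(7.412e+07) = 78.70 dB.

79 dB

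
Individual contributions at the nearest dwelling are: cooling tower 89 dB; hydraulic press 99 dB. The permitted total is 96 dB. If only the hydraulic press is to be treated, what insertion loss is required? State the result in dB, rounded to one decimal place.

4.0 dB

The untreated sources together contribute 10^(89/10) = 7.943e+08, i.e. 89.00 dB.
To meet 96 dB overall, the treated hydraulic press may contribute at most 10^(96/10) − 7.943e+08 = 3.187e+09, i.e. 95.03 dB.
Required insertion loss = 99 − 95.03 = 3.97 dB.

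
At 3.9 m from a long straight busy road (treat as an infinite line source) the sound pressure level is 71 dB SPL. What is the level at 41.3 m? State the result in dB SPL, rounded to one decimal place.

60.8 dB SPL

Line-source attenuation: ΔL = 10·log₁₀(r₂/r₁) = 10·log₁₀(41.3/3.9) = 10.249 dB.
L₂ = 71 − 10·log₁₀(41.3/3.9) = 71 − 10.249 = 60.75 dB SPL.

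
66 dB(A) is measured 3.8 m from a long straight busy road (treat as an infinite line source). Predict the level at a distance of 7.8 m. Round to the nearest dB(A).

63 dB(A)

For a line source, L₂ = L₁ − 10·log₁₀(r₂/r₁).
L₂ = 66 − 10·log₁₀(7.8/3.8) = 66 − 3.123 = 62.88 dB(A).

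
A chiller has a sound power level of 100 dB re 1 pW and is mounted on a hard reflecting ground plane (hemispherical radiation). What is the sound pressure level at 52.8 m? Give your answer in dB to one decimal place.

57.6 dB

L_p = L_w − 10·log₁₀(2π·r²) with r = 52.8 m.
2π·r² = 1.752e+04 m², 10·log₁₀ of that is 42.434 dB.
L_p = 100 − 42.434 = 57.57 dB.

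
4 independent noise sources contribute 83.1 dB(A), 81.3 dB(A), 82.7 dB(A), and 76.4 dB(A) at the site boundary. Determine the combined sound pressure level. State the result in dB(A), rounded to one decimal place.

87.6 dB(A)

Incoherent sources combine by intensity addition: L_total = 10·log₁₀(Σ 10^(L_i/10)).
Σ 10^(L/10) = 10^(83.1/10) + 10^(81.3/10) + 10^(82.7/10) + 10^(76.4/10) = 5.689e+08.
L_total = 10·log₁₀(5.689e+08) = 87.55 dB(A).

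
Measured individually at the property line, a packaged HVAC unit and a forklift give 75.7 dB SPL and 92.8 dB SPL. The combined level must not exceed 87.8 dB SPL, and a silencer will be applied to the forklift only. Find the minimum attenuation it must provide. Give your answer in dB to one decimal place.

Everything except the forklift sums to 10^(75.7/10) = 3.715e+07 in linear terms, 75.70 dB SPL.
To meet 87.8 dB SPL overall, the treated forklift may contribute at most 10^(87.8/10) − 3.715e+07 = 5.654e+08, i.e. 87.52 dB SPL.
So the forklift must be reduced from 92.8 to 87.52 dB SPL: IL = 5.28 dB.

5.3 dB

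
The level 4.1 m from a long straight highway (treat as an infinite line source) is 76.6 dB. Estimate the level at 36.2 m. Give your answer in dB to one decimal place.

67.1 dB

Line-source attenuation: ΔL = 10·log₁₀(r₂/r₁) = 10·log₁₀(36.2/4.1) = 9.459 dB.
L₂ = 76.6 − 10·log₁₀(36.2/4.1) = 76.6 − 9.459 = 67.14 dB.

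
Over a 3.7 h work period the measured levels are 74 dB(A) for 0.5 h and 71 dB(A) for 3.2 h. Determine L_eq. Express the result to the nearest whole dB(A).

72 dB(A)

L_eq = 10·log₁₀[(1/T)·Σ tᵢ·10^(Lᵢ/10)] with T = 3.7 h.
Σ tᵢ·10^(Lᵢ/10) = 0.5·10^(74/10) + 3.2·10^(71/10) = 5.285e+07.
L_eq = 10·log₁₀(5.285e+07/3.7) = 71.55 dB(A).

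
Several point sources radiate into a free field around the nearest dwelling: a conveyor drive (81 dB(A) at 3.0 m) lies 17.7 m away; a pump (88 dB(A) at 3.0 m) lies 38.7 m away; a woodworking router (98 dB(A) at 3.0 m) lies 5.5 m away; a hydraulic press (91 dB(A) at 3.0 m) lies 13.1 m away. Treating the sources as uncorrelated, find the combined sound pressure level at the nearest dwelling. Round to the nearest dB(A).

93 dB(A)

Propagate each source to the receiver with L = L_ref − 20·log₁₀(r/r_ref), then add intensities.
conveyor drive: 81 − 20·log₁₀(17.7/3.0) = 81 − 15.42 = 65.58 dB(A).
pump: 88 − 20·log₁₀(38.7/3.0) = 88 − 22.21 = 65.79 dB(A).
woodworking router: 98 − 20·log₁₀(5.5/3.0) = 98 − 5.26 = 92.74 dB(A).
hydraulic press: 91 − 20·log₁₀(13.1/3.0) = 91 − 12.80 = 78.20 dB(A).
Σ 10^(L/10) = 1.951e+09 → L_total = 10·log₁₀(1.951e+09) = 92.90 dB(A).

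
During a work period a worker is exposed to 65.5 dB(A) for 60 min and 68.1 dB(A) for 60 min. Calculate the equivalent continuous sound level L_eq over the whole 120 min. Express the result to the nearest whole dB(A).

Weight each interval's intensity by its duration and average over T = 120 min:
Σ tᵢ·10^(Lᵢ/10) = 60·10^(65.5/10) + 60·10^(68.1/10) = 6.003e+08.
L_eq = 10·log₁₀(6.003e+08/120) = 66.99 dB(A).

67 dB(A)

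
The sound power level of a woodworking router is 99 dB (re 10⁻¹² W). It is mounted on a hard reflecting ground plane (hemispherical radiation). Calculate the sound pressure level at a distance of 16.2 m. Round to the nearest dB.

67 dB

The power spreads over a hemisphere of area 2π·r², so L_p = L_w − 10·log₁₀(2π·r²).
2π·r² = 1649 m², 10·log₁₀ of that is 32.172 dB.
L_p = 99 − 32.172 = 66.83 dB.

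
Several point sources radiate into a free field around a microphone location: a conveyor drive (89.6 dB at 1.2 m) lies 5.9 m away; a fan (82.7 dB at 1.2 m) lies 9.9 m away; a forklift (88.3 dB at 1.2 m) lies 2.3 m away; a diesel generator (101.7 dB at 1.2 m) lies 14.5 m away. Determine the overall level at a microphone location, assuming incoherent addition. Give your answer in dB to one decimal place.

85.1 dB

Apply inverse-square spreading to bring every level to the receiver, then sum 10^(L/10).
conveyor drive: 89.6 − 20·log₁₀(5.9/1.2) = 89.6 − 13.83 = 75.77 dB.
fan: 82.7 − 20·log₁₀(9.9/1.2) = 82.7 − 18.33 = 64.37 dB.
forklift: 88.3 − 20·log₁₀(2.3/1.2) = 88.3 − 5.65 = 82.65 dB.
diesel generator: 101.7 − 20·log₁₀(14.5/1.2) = 101.7 − 21.64 = 80.06 dB.
Σ 10^(L/10) = 3.258e+08 → L_total = 10·log₁₀(3.258e+08) = 85.13 dB.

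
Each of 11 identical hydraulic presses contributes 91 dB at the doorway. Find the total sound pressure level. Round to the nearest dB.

N identical incoherent sources raise the level by 10·log₁₀ N.
L_total = 91 + 10·log₁₀(11) = 91 + 10.414 = 101.41 dB.

101 dB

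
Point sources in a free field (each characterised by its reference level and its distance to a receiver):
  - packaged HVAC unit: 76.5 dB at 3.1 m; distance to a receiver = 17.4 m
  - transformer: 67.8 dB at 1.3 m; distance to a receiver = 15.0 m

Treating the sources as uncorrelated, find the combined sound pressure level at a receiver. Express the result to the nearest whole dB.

Apply inverse-square spreading to bring every level to the receiver, then sum 10^(L/10).
packaged HVAC unit: 76.5 − 20·log₁₀(17.4/3.1) = 76.5 − 14.98 = 61.52 dB.
transformer: 67.8 − 20·log₁₀(15.0/1.3) = 67.8 − 21.24 = 46.56 dB.
Σ 10^(L/10) = 1.463e+06 → L_total = 10·log₁₀(1.463e+06) = 61.65 dB.

62 dB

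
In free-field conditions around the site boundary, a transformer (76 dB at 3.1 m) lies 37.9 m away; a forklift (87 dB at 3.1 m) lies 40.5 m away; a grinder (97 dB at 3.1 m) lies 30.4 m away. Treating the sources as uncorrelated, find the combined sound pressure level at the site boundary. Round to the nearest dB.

Propagate each source to the receiver with L = L_ref − 20·log₁₀(r/r_ref), then add intensities.
transformer: 76 − 20·log₁₀(37.9/3.1) = 76 − 21.75 = 54.25 dB.
forklift: 87 − 20·log₁₀(40.5/3.1) = 87 − 22.32 = 64.68 dB.
grinder: 97 − 20·log₁₀(30.4/3.1) = 97 − 19.83 = 77.17 dB.
Σ 10^(L/10) = 5.532e+07 → L_total = 10·log₁₀(5.532e+07) = 77.43 dB.

77 dB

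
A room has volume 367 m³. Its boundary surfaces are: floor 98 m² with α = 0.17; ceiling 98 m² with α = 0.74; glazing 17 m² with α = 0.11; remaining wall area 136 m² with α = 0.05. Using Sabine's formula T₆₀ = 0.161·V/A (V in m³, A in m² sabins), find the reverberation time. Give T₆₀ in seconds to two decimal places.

0.60 s

A = Σ Sᵢαᵢ = 98·0.17 + 98·0.74 + 17·0.11 + 136·0.05 = 97.85 m².
T₆₀ = 0.161·V/A = 0.161·367/97.85 = 0.604 s.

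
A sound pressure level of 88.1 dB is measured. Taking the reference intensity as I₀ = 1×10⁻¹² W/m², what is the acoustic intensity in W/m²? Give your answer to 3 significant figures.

I = I₀·10^(L/10) = 10⁻¹² × 10^(88.1/10) = 10^(-3.190).

0.000646 W/m²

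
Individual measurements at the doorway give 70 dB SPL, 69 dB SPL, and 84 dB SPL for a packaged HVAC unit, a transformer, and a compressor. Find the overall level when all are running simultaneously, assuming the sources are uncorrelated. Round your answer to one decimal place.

Incoherent sources combine by intensity addition: L_total = 10·log₁₀(Σ 10^(L_i/10)).
Σ 10^(L/10) = 10^(70/10) + 10^(69/10) + 10^(84/10) = 2.691e+08.
L_total = 10·log₁₀(2.691e+08) = 84.30 dB SPL.

84.3 dB SPL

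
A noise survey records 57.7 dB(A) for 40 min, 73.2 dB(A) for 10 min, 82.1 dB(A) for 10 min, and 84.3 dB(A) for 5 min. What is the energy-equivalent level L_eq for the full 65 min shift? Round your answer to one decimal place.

The energy average is taken in the linear domain: L_eq = 10·log₁₀[(Σ tᵢ·10^(Lᵢ/10))/T], T = 65 min.
Σ tᵢ·10^(Lᵢ/10) = 40·10^(57.7/10) + 10·10^(73.2/10) + 10·10^(82.1/10) + 5·10^(84.3/10) = 3.200e+09.
L_eq = 10·log₁₀(3.200e+09/65) = 76.92 dB(A).

76.9 dB(A)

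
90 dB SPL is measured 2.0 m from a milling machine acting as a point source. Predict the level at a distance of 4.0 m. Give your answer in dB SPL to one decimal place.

84.0 dB SPL

For a point source, L₂ = L₁ − 20·log₁₀(r₂/r₁).
L₂ = 90 − 20·log₁₀(4.0/2.0) = 90 − 6.021 = 83.98 dB SPL.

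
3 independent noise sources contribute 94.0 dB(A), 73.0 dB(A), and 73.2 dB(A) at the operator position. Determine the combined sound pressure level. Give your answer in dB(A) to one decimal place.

94.1 dB(A)

For uncorrelated sources the intensities add, so convert each level to linear form, sum, and take 10·log₁₀ of the total.
Σ 10^(L/10) = 10^(94.0/10) + 10^(73.0/10) + 10^(73.2/10) = 2.553e+09.
L_total = 10·log₁₀(2.553e+09) = 94.07 dB(A).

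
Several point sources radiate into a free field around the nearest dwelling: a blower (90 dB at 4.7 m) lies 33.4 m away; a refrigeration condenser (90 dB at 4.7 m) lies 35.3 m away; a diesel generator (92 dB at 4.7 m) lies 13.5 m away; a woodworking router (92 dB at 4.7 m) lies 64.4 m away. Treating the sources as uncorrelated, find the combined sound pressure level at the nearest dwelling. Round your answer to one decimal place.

83.8 dB

Apply inverse-square spreading to bring every level to the receiver, then sum 10^(L/10).
blower: 90 − 20·log₁₀(33.4/4.7) = 90 − 17.03 = 72.97 dB.
refrigeration condenser: 90 − 20·log₁₀(35.3/4.7) = 90 − 17.51 = 72.49 dB.
diesel generator: 92 − 20·log₁₀(13.5/4.7) = 92 − 9.16 = 82.84 dB.
woodworking router: 92 − 20·log₁₀(64.4/4.7) = 92 − 22.74 = 69.26 dB.
Σ 10^(L/10) = 2.381e+08 → L_total = 10·log₁₀(2.381e+08) = 83.77 dB.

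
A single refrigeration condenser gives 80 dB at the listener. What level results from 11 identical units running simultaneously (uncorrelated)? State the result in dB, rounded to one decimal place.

With 11 equal, uncorrelated contributions the intensity is 11× that of one unit, giving a rise of 10·log₁₀ 11.
L_total = 80 + 10·log₁₀(11) = 80 + 10.414 = 90.41 dB.

90.4 dB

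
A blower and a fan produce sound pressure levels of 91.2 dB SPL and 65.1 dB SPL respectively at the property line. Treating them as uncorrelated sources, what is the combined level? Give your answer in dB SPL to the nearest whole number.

For uncorrelated sources the intensities add, so convert each level to linear form, sum, and take 10·log₁₀ of the total.
Σ 10^(L/10) = 10^(91.2/10) + 10^(65.1/10) = 1.321e+09.
L_total = 10·log₁₀(1.321e+09) = 91.21 dB SPL.

91 dB SPL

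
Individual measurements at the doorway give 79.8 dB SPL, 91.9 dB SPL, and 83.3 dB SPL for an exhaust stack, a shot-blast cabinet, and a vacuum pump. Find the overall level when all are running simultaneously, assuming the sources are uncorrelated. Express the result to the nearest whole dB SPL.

For uncorrelated sources the intensities add, so convert each level to linear form, sum, and take 10·log₁₀ of the total.
Σ 10^(L/10) = 10^(79.8/10) + 10^(91.9/10) + 10^(83.3/10) = 1.858e+09.
L_total = 10·log₁₀(1.858e+09) = 92.69 dB SPL.

93 dB SPL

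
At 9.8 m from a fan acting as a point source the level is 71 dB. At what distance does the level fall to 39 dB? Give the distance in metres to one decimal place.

Point-source spreading drops the level by 20·log₁₀(r₂/r₁); inverting, r₂/r₁ = 10^(ΔL/20).
r₂ = 9.8·10^((71−39)/20) = 9.8·10^(32.0/20) = 390.15 m.

390.1 m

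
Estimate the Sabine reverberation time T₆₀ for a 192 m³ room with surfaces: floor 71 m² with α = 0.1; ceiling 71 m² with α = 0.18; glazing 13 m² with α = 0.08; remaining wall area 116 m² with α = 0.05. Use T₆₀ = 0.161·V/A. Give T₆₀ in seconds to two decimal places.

1.16 s

Summing Sᵢαᵢ: 71·0.1 + 71·0.18 + 13·0.08 + 116·0.05 = 26.72 m².
T₆₀ = 0.161·V/A = 0.161·192/26.72 = 1.157 s.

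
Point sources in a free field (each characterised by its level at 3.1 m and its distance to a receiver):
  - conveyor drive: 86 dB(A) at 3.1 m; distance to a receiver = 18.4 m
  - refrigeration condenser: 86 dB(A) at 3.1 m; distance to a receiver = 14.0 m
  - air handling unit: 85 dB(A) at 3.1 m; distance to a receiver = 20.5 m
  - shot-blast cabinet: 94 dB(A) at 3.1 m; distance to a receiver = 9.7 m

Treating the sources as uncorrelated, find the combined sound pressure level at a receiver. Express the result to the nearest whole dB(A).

Apply inverse-square spreading to bring every level to the receiver, then sum 10^(L/10).
conveyor drive: 86 − 20·log₁₀(18.4/3.1) = 86 − 15.47 = 70.53 dB(A).
refrigeration condenser: 86 − 20·log₁₀(14.0/3.1) = 86 − 13.10 = 72.90 dB(A).
air handling unit: 85 − 20·log₁₀(20.5/3.1) = 85 − 16.41 = 68.59 dB(A).
shot-blast cabinet: 94 − 20·log₁₀(9.7/3.1) = 94 − 9.91 = 84.09 dB(A).
Σ 10^(L/10) = 2.946e+08 → L_total = 10·log₁₀(2.946e+08) = 84.69 dB(A).

85 dB(A)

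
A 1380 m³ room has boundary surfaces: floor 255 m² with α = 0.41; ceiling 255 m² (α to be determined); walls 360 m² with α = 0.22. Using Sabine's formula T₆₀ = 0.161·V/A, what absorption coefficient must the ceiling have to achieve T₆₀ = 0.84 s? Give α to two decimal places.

From T₆₀ = 0.161·V/A, the target T₆₀ = 0.84 s needs A = 0.161·1380/0.84 = 264.50 m².
Absorption from the other surfaces = 255·0.41 + 360·0.22 = 183.75 m², so the ceiling must supply 80.75 m² over 255 m².
α = 80.75/255 = 0.317.

0.32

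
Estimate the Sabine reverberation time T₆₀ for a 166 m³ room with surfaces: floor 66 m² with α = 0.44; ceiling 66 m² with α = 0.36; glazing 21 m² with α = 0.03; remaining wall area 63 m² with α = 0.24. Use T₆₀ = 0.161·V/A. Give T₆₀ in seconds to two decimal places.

Summing Sᵢαᵢ: 66·0.44 + 66·0.36 + 21·0.03 + 63·0.24 = 68.55 m².
T₆₀ = 0.161 × 166 / 68.55 = 0.390 s.

0.39 s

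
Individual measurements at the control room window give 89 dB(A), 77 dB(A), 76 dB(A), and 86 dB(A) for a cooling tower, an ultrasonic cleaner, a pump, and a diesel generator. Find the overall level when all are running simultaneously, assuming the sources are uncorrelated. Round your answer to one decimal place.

For uncorrelated sources the intensities add, so convert each level to linear form, sum, and take 10·log₁₀ of the total.
Σ 10^(L/10) = 10^(89/10) + 10^(77/10) + 10^(76/10) + 10^(86/10) = 1.282e+09.
L_total = 10·log₁₀(1.282e+09) = 91.08 dB(A).

91.1 dB(A)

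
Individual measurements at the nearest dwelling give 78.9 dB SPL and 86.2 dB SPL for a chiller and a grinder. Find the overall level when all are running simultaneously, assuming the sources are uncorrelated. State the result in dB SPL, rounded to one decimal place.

86.9 dB SPL

Incoherent sources combine by intensity addition: L_total = 10·log₁₀(Σ 10^(L_i/10)).
Σ 10^(L/10) = 10^(78.9/10) + 10^(86.2/10) = 4.945e+08.
L_total = 10·log₁₀(4.945e+08) = 86.94 dB SPL.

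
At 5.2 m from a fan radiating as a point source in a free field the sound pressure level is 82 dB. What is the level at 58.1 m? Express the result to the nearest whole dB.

61 dB

For a point source, L₂ = L₁ − 20·log₁₀(r₂/r₁).
L₂ = 82 − 20·log₁₀(58.1/5.2) = 82 − 20.963 = 61.04 dB.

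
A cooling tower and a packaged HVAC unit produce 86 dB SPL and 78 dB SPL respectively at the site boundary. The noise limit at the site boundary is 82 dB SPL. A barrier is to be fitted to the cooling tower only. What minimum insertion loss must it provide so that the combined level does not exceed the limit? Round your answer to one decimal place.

The untreated sources together contribute 10^(78/10) = 6.310e+07, i.e. 78.00 dB SPL.
The limit corresponds to 10^(82/10) = 1.585e+08; subtracting the fixed part leaves 9.539e+07 for the cooling tower, i.e. 79.80 dB SPL.
So the cooling tower must be reduced from 86 to 79.80 dB SPL: IL = 6.20 dB.

6.2 dB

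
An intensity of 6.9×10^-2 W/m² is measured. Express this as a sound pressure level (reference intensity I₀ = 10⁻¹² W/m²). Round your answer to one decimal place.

L = 10·log₁₀(I/I₀) = 10·log₁₀(6.9×10^-2/10⁻¹²) = 10·log₁₀(6.9×10^10).
L = 10·(0.8388 + 10) = 108.39 dB.

108.4 dB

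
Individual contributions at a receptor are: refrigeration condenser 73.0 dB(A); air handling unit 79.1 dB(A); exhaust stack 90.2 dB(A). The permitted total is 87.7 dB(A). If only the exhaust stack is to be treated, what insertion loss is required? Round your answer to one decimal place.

3.3 dB

Fixed contribution from the other sources: Σ 10^(L/10) = 10^(73.0/10) + 10^(79.1/10) = 1.012e+08 (80.05 dB(A)).
The limit corresponds to 10^(87.7/10) = 5.888e+08; subtracting the fixed part leaves 4.876e+08 for the exhaust stack, i.e. 86.88 dB(A).
Required insertion loss = 90.2 − 86.88 = 3.32 dB.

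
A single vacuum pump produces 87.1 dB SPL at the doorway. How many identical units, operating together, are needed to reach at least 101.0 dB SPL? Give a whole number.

25

The shortfall is 101.0 − 87.1 = 13.9 dB, and N units add 10·log₁₀ N, so need 10·log₁₀ N ≥ 13.9.
N ≥ 10^(13.9/10) = 24.547, so N = 25.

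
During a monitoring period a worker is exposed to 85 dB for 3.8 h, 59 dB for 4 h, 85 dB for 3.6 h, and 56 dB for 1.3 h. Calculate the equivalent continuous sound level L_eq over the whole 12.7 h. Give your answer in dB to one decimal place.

Weight each interval's intensity by its duration and average over T = 12.7 h:
Σ tᵢ·10^(Lᵢ/10) = 3.8·10^(85/10) + 4·10^(59/10) + 3.6·10^(85/10) + 1.3·10^(56/10) = 2.344e+09.
L_eq = 10·log₁₀(2.344e+09/12.7) = 82.66 dB.

82.7 dB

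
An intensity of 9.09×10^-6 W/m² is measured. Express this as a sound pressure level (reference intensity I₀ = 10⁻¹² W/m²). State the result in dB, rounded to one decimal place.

69.6 dB

Dividing by I₀ shifts the exponent by 12: I/I₀ = 9.09×10^6.
L = 10·(0.9586 + 6) = 69.59 dB.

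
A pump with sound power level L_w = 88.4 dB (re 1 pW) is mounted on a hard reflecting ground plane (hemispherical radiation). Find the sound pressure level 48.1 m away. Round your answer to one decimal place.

46.8 dB

Free-field hemispherical radiation: L_p = L_w − 10·log₁₀(2π·r²), r = 48.1 m.
2π·r² = 1.454e+04 m², 10·log₁₀ of that is 41.625 dB.
L_p = 88.4 − 41.625 = 46.78 dB.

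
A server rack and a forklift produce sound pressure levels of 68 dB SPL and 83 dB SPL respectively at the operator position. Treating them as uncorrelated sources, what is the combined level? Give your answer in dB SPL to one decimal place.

83.1 dB SPL

For uncorrelated sources the intensities add, so convert each level to linear form, sum, and take 10·log₁₀ of the total.
Σ 10^(L/10) = 10^(68/10) + 10^(83/10) = 2.058e+08.
L_total = 10·log₁₀(2.058e+08) = 83.14 dB SPL.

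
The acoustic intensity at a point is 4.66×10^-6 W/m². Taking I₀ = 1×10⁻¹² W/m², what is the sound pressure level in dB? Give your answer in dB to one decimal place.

Dividing by I₀ shifts the exponent by 12: I/I₀ = 4.66×10^6.
L = 10·(0.6684 + 6) = 66.68 dB.

66.7 dB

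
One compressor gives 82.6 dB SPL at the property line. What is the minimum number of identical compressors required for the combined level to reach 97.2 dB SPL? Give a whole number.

Need L₁ + 10·log₁₀ N ≥ 97.2, i.e. log₁₀ N ≥ 1.46.
N ≥ 10^(14.6/10) = 28.840, so N = 29.

29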